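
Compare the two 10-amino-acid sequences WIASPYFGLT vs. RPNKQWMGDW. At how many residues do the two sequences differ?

9

The sequences differ at residues 1, 2, 3, 4, 5, 6, 7, 9, 10 (1-based) — 9 in total.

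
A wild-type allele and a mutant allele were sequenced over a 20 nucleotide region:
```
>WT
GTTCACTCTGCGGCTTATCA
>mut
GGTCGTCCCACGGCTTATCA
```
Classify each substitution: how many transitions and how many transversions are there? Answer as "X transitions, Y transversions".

Mismatches (1-based):
site 2: T→G (pyrimidine→purine, transversion)
site 5: A→G (purine→purine, transition)
site 6: C→T (pyrimidine→pyrimidine, transition)
site 7: T→C (pyrimidine→pyrimidine, transition)
site 9: T→C (pyrimidine→pyrimidine, transition)
site 10: G→A (purine→purine, transition)

5 transitions, 1 transversion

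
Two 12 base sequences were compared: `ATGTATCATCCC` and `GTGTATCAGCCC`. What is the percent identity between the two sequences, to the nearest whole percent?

83%

Mismatches at positions 1, 9 (1-based): 2 of 12.
Identical positions: 10/12 = 83.33% → 83%.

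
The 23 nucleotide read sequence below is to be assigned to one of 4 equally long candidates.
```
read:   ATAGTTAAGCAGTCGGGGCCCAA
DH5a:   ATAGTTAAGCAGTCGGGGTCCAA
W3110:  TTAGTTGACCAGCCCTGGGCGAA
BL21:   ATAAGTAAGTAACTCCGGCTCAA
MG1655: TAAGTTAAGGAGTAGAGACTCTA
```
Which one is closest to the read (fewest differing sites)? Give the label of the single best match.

DH5a differs at 1 site; W3110 differs at 8 sites; BL21 differs at 9 sites; MG1655 differs at 8 sites. The closest is DH5a.

DH5a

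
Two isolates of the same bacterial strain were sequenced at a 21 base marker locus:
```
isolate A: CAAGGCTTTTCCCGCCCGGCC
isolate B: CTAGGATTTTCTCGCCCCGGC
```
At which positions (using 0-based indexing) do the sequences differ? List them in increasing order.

Differences at position 1 (A→T), position 5 (C→A), position 11 (C→T), position 17 (G→C), position 19 (C→G).

1, 5, 11, 17, 19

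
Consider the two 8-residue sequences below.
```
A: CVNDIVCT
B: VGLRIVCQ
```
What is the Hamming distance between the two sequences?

Mismatches (1-based): residue 1: C→V; residue 2: V→G; residue 3: N→L; residue 4: D→R; residue 8: T→Q.

5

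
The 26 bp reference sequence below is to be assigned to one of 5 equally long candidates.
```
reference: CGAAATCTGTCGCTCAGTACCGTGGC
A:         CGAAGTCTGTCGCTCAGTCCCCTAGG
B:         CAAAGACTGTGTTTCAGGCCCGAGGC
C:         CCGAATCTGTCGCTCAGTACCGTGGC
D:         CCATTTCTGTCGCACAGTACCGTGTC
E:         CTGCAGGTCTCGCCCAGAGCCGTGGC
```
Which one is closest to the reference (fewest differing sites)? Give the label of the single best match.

Hamming distances to reference — A: 5; B: 9; C: 2; D: 5; E: 9.
Smallest is C with 2 mismatches.

C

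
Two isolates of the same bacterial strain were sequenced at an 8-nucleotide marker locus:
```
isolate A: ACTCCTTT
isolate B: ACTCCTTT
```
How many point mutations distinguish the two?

0

The two sequences are identical at every position.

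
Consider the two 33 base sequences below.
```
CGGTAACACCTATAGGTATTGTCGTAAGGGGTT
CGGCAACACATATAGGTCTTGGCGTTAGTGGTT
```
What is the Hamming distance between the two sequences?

Mismatches (1-based): position 4: T→C; position 10: C→A; position 18: A→C; position 22: T→G; position 26: A→T; position 29: G→T.

6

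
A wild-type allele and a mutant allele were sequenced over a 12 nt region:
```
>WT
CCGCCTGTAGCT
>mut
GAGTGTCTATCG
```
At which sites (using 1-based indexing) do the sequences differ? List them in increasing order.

1, 2, 4, 5, 7, 10, 12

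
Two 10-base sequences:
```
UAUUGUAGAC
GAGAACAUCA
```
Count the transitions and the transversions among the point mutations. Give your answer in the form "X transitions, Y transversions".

2 transitions, 6 transversions

Transitions (purine↔purine or pyrimidine↔pyrimidine): 5 G→A, 6 U→C.
Transversions (purine↔pyrimidine): 1 U→G, 3 U→G, 4 U→A, 8 G→U, 9 A→C, 10 C→A.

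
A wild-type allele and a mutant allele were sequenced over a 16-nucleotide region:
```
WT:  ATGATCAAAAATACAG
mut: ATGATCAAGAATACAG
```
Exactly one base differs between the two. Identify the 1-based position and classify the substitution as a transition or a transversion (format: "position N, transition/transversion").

The sequences differ only at position 9: A→G (purine→purine), a transition.

position 9, transition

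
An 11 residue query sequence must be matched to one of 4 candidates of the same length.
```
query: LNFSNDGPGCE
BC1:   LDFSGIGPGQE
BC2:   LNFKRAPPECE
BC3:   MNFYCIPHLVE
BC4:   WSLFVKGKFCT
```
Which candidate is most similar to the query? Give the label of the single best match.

BC1

Hamming distances to query — BC1: 4; BC2: 5; BC3: 8; BC4: 9.
Smallest is BC1 with 4 mismatches.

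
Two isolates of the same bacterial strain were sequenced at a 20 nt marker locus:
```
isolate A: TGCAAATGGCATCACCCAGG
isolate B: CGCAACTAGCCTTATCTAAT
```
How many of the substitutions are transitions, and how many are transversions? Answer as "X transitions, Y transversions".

6 transitions, 3 transversions

Mismatches (1-based):
base 1: T→C (pyrimidine→pyrimidine, transition)
base 6: A→C (purine→pyrimidine, transversion)
base 8: G→A (purine→purine, transition)
base 11: A→C (purine→pyrimidine, transversion)
base 13: C→T (pyrimidine→pyrimidine, transition)
base 15: C→T (pyrimidine→pyrimidine, transition)
base 17: C→T (pyrimidine→pyrimidine, transition)
base 19: G→A (purine→purine, transition)
base 20: G→T (purine→pyrimidine, transversion)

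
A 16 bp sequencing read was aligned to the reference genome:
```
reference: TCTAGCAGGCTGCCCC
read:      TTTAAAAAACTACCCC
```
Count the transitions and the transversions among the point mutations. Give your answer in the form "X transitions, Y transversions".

5 transitions, 1 transversion

Mismatches (1-based):
base 2: C→T (pyrimidine→pyrimidine, transition)
base 5: G→A (purine→purine, transition)
base 6: C→A (pyrimidine→purine, transversion)
base 8: G→A (purine→purine, transition)
base 9: G→A (purine→purine, transition)
base 12: G→A (purine→purine, transition)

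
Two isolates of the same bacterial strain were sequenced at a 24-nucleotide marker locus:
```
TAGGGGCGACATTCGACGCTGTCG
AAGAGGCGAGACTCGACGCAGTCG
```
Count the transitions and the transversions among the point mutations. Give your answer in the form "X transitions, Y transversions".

2 transitions, 3 transversions

Mismatches (1-based):
base 1: T→A (pyrimidine→purine, transversion)
base 4: G→A (purine→purine, transition)
base 10: C→G (pyrimidine→purine, transversion)
base 12: T→C (pyrimidine→pyrimidine, transition)
base 20: T→A (pyrimidine→purine, transversion)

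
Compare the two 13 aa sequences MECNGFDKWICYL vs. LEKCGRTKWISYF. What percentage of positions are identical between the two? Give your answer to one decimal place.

7 positions differ (1, 3, 4, 6, 7, 11, 13), so 6 of 13 match: 6/13 = 46.15%.

46.2%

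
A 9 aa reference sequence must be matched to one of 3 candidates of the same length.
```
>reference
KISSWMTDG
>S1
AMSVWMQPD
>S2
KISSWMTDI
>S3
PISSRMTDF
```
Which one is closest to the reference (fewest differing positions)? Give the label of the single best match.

S1 differs at 6 positions; S2 differs at 1 position; S3 differs at 3 positions. The closest is S2.

S2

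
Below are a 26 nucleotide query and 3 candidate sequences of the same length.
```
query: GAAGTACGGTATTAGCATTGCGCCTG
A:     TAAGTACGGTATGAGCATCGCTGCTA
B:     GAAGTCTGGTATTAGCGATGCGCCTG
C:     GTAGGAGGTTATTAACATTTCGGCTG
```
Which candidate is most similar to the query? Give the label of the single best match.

Hamming distances to query — A: 6; B: 4; C: 7.
Smallest is B with 4 mismatches.

B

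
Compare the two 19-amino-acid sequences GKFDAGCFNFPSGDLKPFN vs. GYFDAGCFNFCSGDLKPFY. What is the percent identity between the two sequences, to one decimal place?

Mismatches at positions 2, 11, 19 (1-based): 3 of 19.
Identical positions: 16/19 = 84.21% → 84.2%.

84.2%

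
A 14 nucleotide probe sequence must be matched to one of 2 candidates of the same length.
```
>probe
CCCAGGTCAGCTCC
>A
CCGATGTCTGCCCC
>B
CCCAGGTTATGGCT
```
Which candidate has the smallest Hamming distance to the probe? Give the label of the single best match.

A

A differs at 4 sites; B differs at 5 sites. The closest is A.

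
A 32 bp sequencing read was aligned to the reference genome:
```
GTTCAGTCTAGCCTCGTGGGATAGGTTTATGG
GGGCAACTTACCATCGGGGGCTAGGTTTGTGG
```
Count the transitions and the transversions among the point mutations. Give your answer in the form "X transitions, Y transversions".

4 transitions, 6 transversions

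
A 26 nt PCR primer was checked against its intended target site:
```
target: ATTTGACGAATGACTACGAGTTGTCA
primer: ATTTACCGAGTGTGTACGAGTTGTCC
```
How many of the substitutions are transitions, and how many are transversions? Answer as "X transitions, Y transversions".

Mismatches (1-based):
position 5: G→A (purine→purine, transition)
position 6: A→C (purine→pyrimidine, transversion)
position 10: A→G (purine→purine, transition)
position 13: A→T (purine→pyrimidine, transversion)
position 14: C→G (pyrimidine→purine, transversion)
position 26: A→C (purine→pyrimidine, transversion)

2 transitions, 4 transversions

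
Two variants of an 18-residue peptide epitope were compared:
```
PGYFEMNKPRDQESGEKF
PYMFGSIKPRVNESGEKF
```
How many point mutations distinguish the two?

Mismatches (1-based): position 2: G→Y; position 3: Y→M; position 5: E→G; position 6: M→S; position 7: N→I; position 11: D→V; position 12: Q→N.

7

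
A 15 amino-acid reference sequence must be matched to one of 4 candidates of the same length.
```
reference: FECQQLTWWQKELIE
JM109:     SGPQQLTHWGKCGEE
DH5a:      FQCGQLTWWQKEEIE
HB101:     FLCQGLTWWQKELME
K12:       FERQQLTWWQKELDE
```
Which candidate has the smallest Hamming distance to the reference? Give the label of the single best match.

K12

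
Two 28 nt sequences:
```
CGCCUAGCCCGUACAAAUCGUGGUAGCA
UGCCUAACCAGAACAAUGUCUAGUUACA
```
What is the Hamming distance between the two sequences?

Comparing position by position, 11 positions differ: 1 (C/U), 7 (G/A), 10 (C/A), 12 (U/A), 17 (A/U), 18 (U/G), 19 (C/U), 20 (G/C), 22 (G/A), 25 (A/U), 26 (G/A).

11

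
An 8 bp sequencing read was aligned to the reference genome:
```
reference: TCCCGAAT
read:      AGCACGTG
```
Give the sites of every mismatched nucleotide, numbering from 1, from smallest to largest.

1, 2, 4, 5, 6, 7, 8

Scanning 1-based: 1: T/A; 2: C/G; 4: C/A; 5: G/C; 6: A/G; 7: A/T; 8: T/G.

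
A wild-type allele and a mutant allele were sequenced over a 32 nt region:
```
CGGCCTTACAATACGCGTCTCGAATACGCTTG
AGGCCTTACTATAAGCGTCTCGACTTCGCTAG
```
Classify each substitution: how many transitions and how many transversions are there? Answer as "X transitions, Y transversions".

Mismatches (1-based):
position 1: C→A (pyrimidine→purine, transversion)
position 10: A→T (purine→pyrimidine, transversion)
position 14: C→A (pyrimidine→purine, transversion)
position 24: A→C (purine→pyrimidine, transversion)
position 26: A→T (purine→pyrimidine, transversion)
position 31: T→A (pyrimidine→purine, transversion)

0 transitions, 6 transversions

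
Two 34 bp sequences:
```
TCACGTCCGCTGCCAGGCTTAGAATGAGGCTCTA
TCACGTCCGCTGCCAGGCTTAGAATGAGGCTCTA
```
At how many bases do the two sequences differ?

0

No positions differ; the sequences are identical.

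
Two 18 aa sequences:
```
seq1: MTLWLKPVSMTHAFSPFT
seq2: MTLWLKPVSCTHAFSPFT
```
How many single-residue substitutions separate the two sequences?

Mismatches (1-based): residue 10: M→C.

1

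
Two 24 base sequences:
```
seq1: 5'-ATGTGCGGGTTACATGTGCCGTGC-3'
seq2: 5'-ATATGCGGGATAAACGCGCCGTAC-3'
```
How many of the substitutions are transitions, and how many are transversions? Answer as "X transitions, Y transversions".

Mismatches (1-based):
base 3: G→A (purine→purine, transition)
base 10: T→A (pyrimidine→purine, transversion)
base 13: C→A (pyrimidine→purine, transversion)
base 15: T→C (pyrimidine→pyrimidine, transition)
base 17: T→C (pyrimidine→pyrimidine, transition)
base 23: G→A (purine→purine, transition)

4 transitions, 2 transversions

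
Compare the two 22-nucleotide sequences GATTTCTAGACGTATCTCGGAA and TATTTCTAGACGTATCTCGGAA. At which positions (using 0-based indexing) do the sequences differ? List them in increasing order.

0

Scanning 0-based: 0: G/T.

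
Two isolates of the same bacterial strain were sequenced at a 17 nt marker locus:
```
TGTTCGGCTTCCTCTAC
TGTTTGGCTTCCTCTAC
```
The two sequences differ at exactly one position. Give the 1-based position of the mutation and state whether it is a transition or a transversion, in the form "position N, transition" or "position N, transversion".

Position 5 changes C→T. C is a pyrimidine and T is a pyrimidine, so this is a transition.

position 5, transition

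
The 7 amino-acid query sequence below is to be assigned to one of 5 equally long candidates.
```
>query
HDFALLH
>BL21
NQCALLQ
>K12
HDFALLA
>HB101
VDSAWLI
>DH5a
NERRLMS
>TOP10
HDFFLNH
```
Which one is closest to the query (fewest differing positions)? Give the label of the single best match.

Hamming distances to query — BL21: 4; K12: 1; HB101: 4; DH5a: 6; TOP10: 2.
Smallest is K12 with 1 mismatch.

K12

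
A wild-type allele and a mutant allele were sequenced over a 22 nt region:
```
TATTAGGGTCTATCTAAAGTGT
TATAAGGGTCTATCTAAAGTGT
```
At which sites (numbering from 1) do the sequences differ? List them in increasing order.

4

Differences at site 4 (T→A).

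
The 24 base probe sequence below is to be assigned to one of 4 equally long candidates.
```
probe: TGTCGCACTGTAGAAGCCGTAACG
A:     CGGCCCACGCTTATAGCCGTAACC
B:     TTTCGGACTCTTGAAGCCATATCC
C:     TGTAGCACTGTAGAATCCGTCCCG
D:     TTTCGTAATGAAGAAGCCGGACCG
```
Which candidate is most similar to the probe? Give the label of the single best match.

Hamming distances to probe — A: 9; B: 7; C: 4; D: 6.
Smallest is C with 4 mismatches.

C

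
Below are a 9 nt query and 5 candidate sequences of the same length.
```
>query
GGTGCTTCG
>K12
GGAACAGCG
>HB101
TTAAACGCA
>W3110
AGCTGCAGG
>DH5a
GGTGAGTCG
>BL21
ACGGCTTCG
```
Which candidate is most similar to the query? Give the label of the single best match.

Hamming distances to query — K12: 4; HB101: 8; W3110: 7; DH5a: 2; BL21: 3.
Smallest is DH5a with 2 mismatches.

DH5a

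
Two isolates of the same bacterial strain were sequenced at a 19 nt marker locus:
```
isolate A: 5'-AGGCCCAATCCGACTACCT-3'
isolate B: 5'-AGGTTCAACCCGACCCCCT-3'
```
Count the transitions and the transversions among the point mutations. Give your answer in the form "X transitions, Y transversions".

Mismatches (1-based):
site 4: C→T (pyrimidine→pyrimidine, transition)
site 5: C→T (pyrimidine→pyrimidine, transition)
site 9: T→C (pyrimidine→pyrimidine, transition)
site 15: T→C (pyrimidine→pyrimidine, transition)
site 16: A→C (purine→pyrimidine, transversion)

4 transitions, 1 transversion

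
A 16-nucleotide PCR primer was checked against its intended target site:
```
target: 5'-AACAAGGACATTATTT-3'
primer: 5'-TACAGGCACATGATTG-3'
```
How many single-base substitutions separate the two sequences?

5

The sequences differ at sites 1, 5, 7, 12, 16 (1-based) — 5 in total.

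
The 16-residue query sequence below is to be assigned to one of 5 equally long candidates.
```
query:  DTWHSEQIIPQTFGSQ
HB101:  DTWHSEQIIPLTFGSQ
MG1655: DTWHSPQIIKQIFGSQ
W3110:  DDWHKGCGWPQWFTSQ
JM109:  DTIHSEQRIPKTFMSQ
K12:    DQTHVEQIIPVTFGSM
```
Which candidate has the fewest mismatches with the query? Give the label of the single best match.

HB101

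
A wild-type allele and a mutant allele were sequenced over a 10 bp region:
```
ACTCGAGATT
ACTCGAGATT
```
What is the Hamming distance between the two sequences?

0

No positions differ; the sequences are identical.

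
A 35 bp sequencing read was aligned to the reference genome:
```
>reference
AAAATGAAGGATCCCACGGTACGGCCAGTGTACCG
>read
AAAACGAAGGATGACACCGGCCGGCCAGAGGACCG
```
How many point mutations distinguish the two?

Comparing position by position, 8 positions differ: 5 (T/C), 13 (C/G), 14 (C/A), 18 (G/C), 20 (T/G), 21 (A/C), 29 (T/A), 31 (T/G).

8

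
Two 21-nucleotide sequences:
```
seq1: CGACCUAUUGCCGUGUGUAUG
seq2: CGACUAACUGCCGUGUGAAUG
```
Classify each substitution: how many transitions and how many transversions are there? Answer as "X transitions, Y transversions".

2 transitions, 2 transversions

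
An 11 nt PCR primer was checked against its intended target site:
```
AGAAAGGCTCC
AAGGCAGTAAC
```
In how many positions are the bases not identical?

8

Comparing position by position, 8 positions differ: 2 (G/A), 3 (A/G), 4 (A/G), 5 (A/C), 6 (G/A), 8 (C/T), 9 (T/A), 10 (C/A).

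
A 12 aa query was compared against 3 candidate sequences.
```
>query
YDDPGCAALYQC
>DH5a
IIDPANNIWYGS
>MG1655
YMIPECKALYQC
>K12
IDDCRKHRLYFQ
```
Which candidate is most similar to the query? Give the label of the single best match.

MG1655

DH5a differs at 9 residues; MG1655 differs at 4 residues; K12 differs at 8 residues. The closest is MG1655.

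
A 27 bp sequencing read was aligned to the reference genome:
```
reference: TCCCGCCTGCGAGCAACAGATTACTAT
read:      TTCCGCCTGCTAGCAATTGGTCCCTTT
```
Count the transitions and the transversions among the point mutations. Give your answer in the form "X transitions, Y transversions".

4 transitions, 4 transversions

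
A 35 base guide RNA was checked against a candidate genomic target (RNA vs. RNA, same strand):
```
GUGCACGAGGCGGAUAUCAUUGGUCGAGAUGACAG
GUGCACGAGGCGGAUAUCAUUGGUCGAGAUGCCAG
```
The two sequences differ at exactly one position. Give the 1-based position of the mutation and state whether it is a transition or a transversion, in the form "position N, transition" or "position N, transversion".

position 32, transversion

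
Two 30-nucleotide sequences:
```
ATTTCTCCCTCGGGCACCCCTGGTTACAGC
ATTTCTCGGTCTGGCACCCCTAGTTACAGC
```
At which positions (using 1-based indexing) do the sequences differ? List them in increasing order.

8, 9, 12, 22

Differences at position 8 (C→G), position 9 (C→G), position 12 (G→T), position 22 (G→A).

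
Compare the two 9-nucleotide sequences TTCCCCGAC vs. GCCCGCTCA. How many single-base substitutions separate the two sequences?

6

Comparing position by position, 6 bases differ: 1 (T/G), 2 (T/C), 5 (C/G), 7 (G/T), 8 (A/C), 9 (C/A).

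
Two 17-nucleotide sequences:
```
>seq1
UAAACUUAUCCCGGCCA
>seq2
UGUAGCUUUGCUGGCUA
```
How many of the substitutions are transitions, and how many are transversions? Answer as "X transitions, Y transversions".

4 transitions, 4 transversions

Mismatches (1-based):
site 2: A→G (purine→purine, transition)
site 3: A→U (purine→pyrimidine, transversion)
site 5: C→G (pyrimidine→purine, transversion)
site 6: U→C (pyrimidine→pyrimidine, transition)
site 8: A→U (purine→pyrimidine, transversion)
site 10: C→G (pyrimidine→purine, transversion)
site 12: C→U (pyrimidine→pyrimidine, transition)
site 16: C→U (pyrimidine→pyrimidine, transition)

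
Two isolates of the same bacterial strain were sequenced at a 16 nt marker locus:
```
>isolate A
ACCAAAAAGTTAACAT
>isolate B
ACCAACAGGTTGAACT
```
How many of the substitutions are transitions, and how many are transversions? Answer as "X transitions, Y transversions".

2 transitions, 3 transversions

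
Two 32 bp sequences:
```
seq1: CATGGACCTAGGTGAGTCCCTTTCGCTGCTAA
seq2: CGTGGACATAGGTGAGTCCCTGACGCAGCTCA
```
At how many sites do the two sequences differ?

6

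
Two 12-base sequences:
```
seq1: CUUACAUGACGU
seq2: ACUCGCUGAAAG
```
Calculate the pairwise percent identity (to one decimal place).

33.3%

8 positions differ (1, 2, 4, 5, 6, 10, 11, 12), so 4 of 12 match: 4/12 = 33.33%.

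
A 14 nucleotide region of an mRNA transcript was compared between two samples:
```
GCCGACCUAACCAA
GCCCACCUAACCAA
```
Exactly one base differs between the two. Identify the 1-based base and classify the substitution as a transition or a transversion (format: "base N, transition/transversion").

The sequences differ only at base 4: G→C (purine→pyrimidine), a transversion.

base 4, transversion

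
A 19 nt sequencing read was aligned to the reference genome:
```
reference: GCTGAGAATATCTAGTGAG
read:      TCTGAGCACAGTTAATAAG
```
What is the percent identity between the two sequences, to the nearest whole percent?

63%

7 positions differ (1, 7, 9, 11, 12, 15, 17), so 12 of 19 match: 12/19 = 63.16%.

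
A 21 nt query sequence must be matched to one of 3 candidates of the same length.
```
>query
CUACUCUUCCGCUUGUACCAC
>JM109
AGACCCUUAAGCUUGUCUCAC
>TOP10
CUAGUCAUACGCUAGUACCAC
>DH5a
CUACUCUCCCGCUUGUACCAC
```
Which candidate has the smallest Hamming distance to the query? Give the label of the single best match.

Hamming distances to query — JM109: 7; TOP10: 4; DH5a: 1.
Smallest is DH5a with 1 mismatch.

DH5a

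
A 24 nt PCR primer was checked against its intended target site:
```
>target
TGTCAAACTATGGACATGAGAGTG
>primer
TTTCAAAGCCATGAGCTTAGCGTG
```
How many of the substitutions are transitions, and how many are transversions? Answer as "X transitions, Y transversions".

1 transition, 9 transversions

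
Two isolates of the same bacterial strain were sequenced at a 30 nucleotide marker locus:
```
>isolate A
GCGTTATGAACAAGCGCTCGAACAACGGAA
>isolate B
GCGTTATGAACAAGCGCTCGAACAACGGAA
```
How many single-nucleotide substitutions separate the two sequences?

0

The two sequences are identical at every position.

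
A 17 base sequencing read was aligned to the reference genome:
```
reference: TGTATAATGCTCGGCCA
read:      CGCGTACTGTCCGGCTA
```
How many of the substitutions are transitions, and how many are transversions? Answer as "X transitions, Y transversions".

6 transitions, 1 transversion

Mismatches (1-based):
base 1: T→C (pyrimidine→pyrimidine, transition)
base 3: T→C (pyrimidine→pyrimidine, transition)
base 4: A→G (purine→purine, transition)
base 7: A→C (purine→pyrimidine, transversion)
base 10: C→T (pyrimidine→pyrimidine, transition)
base 11: T→C (pyrimidine→pyrimidine, transition)
base 16: C→T (pyrimidine→pyrimidine, transition)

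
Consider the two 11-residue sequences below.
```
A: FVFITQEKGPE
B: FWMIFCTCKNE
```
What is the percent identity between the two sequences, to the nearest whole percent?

27%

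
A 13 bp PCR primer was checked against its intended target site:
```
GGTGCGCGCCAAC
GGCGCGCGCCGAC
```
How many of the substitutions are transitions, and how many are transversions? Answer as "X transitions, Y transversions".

2 transitions, 0 transversions

Mismatches (1-based):
site 3: T→C (pyrimidine→pyrimidine, transition)
site 11: A→G (purine→purine, transition)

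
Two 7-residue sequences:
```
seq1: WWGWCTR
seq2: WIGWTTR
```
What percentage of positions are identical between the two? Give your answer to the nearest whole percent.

2 positions differ (2, 5), so 5 of 7 match: 5/7 = 71.43%.

71%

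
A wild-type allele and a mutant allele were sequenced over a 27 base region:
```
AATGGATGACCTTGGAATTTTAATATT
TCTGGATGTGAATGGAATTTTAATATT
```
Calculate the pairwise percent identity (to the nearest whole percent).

Mismatches at positions 1, 2, 9, 10, 11, 12 (1-based): 6 of 27.
Identical positions: 21/27 = 77.78% → 78%.

78%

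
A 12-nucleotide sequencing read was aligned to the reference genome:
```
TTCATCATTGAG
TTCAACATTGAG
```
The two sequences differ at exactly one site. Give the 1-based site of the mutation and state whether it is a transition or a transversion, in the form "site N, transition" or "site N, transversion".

site 5, transversion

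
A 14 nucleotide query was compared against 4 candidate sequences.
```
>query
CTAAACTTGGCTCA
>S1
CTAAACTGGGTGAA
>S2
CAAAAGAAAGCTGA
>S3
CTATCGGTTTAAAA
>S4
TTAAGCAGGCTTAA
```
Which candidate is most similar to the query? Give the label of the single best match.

S1 differs at 4 bases; S2 differs at 6 bases; S3 differs at 9 bases; S4 differs at 7 bases. The closest is S1.

S1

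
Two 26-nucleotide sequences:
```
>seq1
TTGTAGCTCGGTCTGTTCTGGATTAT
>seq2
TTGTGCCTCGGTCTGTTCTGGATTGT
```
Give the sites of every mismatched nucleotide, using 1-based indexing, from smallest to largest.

Scanning 1-based: 5: A/G; 6: G/C; 25: A/G.

5, 6, 25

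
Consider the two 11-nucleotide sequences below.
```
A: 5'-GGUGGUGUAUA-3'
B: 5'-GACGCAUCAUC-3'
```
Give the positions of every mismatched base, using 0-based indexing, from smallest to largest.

Scanning 0-based: 1: G/A; 2: U/C; 4: G/C; 5: U/A; 6: G/U; 7: U/C; 10: A/C.

1, 2, 4, 5, 6, 7, 10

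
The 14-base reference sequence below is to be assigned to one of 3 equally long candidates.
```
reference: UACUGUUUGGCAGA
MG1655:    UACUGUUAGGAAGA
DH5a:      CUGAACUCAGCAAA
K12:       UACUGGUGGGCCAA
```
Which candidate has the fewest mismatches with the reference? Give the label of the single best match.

MG1655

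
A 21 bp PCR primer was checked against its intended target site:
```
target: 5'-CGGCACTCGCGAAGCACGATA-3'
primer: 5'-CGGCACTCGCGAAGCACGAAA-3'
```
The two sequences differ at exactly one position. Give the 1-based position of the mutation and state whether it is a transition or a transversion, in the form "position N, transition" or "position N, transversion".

position 20, transversion

Position 20 changes T→A. T is a pyrimidine and A is a purine, so this is a transversion.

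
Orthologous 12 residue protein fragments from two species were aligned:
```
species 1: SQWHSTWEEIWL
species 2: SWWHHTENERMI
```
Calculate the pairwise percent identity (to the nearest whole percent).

Mismatches at positions 2, 5, 7, 8, 10, 11, 12 (1-based): 7 of 12.
Identical positions: 5/12 = 41.67% → 42%.

42%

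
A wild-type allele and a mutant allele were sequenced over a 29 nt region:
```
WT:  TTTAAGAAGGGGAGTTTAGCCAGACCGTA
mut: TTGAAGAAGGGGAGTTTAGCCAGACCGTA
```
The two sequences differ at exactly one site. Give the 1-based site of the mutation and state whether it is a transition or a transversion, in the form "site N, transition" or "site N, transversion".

Site 3 changes T→G. T is a pyrimidine and G is a purine, so this is a transversion.

site 3, transversion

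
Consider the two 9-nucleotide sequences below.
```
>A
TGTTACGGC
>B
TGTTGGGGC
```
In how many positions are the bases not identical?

Mismatches (1-based): position 5: A→G; position 6: C→G.

2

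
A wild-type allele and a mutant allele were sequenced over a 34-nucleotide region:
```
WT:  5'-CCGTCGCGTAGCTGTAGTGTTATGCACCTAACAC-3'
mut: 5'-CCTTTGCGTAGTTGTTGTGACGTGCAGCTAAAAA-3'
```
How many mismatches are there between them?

Comparing position by position, 10 sites differ: 3 (G/T), 5 (C/T), 12 (C/T), 16 (A/T), 20 (T/A), 21 (T/C), 22 (A/G), 27 (C/G), 32 (C/A), 34 (C/A).

10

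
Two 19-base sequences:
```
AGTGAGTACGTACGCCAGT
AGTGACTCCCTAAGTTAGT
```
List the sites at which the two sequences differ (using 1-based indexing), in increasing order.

6, 8, 10, 13, 15, 16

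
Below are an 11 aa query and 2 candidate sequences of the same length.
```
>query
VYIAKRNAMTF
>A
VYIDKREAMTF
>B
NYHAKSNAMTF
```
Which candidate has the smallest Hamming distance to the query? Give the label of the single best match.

Hamming distances to query — A: 2; B: 3.
Smallest is A with 2 mismatches.

A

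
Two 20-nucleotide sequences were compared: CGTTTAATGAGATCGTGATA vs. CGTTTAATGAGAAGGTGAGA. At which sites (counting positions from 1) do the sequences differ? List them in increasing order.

Scanning 1-based: 13: T/A; 14: C/G; 19: T/G.

13, 14, 19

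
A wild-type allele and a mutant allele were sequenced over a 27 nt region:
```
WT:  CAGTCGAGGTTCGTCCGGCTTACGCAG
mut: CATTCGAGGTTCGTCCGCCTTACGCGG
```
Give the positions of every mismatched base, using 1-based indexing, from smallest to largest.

3, 18, 26

Scanning 1-based: 3: G/T; 18: G/C; 26: A/G.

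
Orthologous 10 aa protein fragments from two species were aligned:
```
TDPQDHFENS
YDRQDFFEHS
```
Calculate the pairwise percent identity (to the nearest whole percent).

60%

4 positions differ (1, 3, 6, 9), so 6 of 10 match: 6/10 = 60%.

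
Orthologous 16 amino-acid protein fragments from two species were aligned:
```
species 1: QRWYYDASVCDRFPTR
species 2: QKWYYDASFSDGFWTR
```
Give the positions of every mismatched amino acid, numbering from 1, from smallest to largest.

Scanning 1-based: 2: R/K; 9: V/F; 10: C/S; 12: R/G; 14: P/W.

2, 9, 10, 12, 14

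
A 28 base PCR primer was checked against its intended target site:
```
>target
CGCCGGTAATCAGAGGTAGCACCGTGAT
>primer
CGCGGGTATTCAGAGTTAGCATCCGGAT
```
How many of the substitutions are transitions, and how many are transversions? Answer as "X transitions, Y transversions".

1 transition, 5 transversions

Transitions (purine↔purine or pyrimidine↔pyrimidine): 22 C→T.
Transversions (purine↔pyrimidine): 4 C→G, 9 A→T, 16 G→T, 24 G→C, 25 T→G.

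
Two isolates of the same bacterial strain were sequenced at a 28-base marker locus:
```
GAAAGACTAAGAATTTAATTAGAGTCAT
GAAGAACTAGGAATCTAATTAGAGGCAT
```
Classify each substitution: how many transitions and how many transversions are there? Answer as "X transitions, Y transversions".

4 transitions, 1 transversion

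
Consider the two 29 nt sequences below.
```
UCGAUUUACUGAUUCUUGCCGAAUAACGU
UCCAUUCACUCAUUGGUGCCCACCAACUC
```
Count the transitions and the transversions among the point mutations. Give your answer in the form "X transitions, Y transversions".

3 transitions, 7 transversions

Mismatches (1-based):
position 3: G→C (purine→pyrimidine, transversion)
position 7: U→C (pyrimidine→pyrimidine, transition)
position 11: G→C (purine→pyrimidine, transversion)
position 15: C→G (pyrimidine→purine, transversion)
position 16: U→G (pyrimidine→purine, transversion)
position 21: G→C (purine→pyrimidine, transversion)
position 23: A→C (purine→pyrimidine, transversion)
position 24: U→C (pyrimidine→pyrimidine, transition)
position 28: G→U (purine→pyrimidine, transversion)
position 29: U→C (pyrimidine→pyrimidine, transition)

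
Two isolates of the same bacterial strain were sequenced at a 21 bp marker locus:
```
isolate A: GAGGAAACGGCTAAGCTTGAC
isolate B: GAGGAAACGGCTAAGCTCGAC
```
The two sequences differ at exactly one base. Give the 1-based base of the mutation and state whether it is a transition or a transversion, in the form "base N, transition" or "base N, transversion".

base 18, transition

Base 18 changes T→C. T is a pyrimidine and C is a pyrimidine, so this is a transition.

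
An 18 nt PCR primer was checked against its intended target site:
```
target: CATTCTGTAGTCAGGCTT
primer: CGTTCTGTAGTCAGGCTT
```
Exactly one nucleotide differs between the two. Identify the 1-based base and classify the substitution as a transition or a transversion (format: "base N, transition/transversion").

The sequences differ only at base 2: A→G (purine→purine), a transition.

base 2, transition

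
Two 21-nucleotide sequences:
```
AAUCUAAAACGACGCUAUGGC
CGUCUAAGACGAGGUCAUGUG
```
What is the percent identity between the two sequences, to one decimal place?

61.9%

8 positions differ (1, 2, 8, 13, 15, 16, 20, 21), so 13 of 21 match: 13/21 = 61.9%.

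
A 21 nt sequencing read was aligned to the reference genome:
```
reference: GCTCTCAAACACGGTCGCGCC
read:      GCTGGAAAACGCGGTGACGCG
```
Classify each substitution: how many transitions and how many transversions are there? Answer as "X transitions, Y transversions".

2 transitions, 5 transversions

Transitions (purine↔purine or pyrimidine↔pyrimidine): 11 A→G, 17 G→A.
Transversions (purine↔pyrimidine): 4 C→G, 5 T→G, 6 C→A, 16 C→G, 21 C→G.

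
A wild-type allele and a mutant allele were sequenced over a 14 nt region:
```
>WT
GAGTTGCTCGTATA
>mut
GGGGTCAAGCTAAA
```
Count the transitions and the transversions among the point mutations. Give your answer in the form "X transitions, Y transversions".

Transitions (purine↔purine or pyrimidine↔pyrimidine): 2 A→G.
Transversions (purine↔pyrimidine): 4 T→G, 6 G→C, 7 C→A, 8 T→A, 9 C→G, 10 G→C, 13 T→A.

1 transition, 7 transversions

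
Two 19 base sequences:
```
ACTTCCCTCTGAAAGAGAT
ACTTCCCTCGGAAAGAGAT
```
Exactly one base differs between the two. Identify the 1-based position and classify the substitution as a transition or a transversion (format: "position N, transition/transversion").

The sequences differ only at position 10: T→G (pyrimidine→purine), a transversion.

position 10, transversion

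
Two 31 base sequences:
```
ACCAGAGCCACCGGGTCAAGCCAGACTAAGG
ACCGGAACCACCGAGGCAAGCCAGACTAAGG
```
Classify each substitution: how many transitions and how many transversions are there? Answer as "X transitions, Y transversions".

3 transitions, 1 transversion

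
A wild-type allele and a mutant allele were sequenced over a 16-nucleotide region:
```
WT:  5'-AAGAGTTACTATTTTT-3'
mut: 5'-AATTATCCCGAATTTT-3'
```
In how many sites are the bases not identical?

Comparing position by position, 7 sites differ: 3 (G/T), 4 (A/T), 5 (G/A), 7 (T/C), 8 (A/C), 10 (T/G), 12 (T/A).

7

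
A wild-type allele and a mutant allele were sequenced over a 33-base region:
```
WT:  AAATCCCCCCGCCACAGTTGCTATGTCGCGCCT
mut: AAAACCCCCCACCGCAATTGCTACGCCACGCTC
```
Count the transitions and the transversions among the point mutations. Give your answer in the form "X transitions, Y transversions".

8 transitions, 1 transversion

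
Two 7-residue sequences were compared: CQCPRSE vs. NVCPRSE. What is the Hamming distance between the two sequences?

Comparing position by position, 2 residues differ: 1 (C/N), 2 (Q/V).

2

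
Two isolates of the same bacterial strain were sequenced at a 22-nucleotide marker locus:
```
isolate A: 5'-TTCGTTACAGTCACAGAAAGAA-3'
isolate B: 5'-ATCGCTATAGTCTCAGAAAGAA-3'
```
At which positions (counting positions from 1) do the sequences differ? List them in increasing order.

1, 5, 8, 13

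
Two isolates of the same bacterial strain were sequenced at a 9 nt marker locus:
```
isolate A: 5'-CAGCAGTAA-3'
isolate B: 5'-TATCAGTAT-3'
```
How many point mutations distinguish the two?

The sequences differ at positions 1, 3, 9 (1-based) — 3 in total.

3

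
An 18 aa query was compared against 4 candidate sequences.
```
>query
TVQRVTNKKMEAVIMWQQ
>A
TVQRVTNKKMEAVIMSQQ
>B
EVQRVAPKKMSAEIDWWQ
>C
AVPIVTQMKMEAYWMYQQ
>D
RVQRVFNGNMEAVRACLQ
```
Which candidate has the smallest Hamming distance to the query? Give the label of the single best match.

A

A differs at 1 position; B differs at 7 positions; C differs at 8 positions; D differs at 8 positions. The closest is A.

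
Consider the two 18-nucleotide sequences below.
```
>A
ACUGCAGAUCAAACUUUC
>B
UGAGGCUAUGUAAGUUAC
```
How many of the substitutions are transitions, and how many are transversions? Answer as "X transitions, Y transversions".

Mismatches (1-based):
site 1: A→U (purine→pyrimidine, transversion)
site 2: C→G (pyrimidine→purine, transversion)
site 3: U→A (pyrimidine→purine, transversion)
site 5: C→G (pyrimidine→purine, transversion)
site 6: A→C (purine→pyrimidine, transversion)
site 7: G→U (purine→pyrimidine, transversion)
site 10: C→G (pyrimidine→purine, transversion)
site 11: A→U (purine→pyrimidine, transversion)
site 14: C→G (pyrimidine→purine, transversion)
site 17: U→A (pyrimidine→purine, transversion)

0 transitions, 10 transversions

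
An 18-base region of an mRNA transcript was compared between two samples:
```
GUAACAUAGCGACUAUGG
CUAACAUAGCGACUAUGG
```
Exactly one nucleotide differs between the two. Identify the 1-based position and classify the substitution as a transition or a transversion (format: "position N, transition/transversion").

The sequences differ only at position 1: G→C (purine→pyrimidine), a transversion.

position 1, transversion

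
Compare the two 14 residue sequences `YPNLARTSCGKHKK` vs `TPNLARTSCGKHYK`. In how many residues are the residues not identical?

Mismatches (1-based): residue 1: Y→T; residue 13: K→Y.

2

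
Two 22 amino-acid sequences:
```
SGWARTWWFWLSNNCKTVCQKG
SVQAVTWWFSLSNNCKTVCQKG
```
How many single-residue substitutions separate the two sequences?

4

Comparing position by position, 4 residues differ: 2 (G/V), 3 (W/Q), 5 (R/V), 10 (W/S).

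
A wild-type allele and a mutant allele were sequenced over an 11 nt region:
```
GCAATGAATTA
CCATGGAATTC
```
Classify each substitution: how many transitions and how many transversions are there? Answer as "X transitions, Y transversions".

Transitions (purine↔purine or pyrimidine↔pyrimidine): none.
Transversions (purine↔pyrimidine): 1 G→C, 4 A→T, 5 T→G, 11 A→C.

0 transitions, 4 transversions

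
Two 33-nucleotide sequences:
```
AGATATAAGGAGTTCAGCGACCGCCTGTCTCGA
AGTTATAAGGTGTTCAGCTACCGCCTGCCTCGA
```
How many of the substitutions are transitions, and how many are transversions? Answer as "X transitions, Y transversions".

1 transition, 3 transversions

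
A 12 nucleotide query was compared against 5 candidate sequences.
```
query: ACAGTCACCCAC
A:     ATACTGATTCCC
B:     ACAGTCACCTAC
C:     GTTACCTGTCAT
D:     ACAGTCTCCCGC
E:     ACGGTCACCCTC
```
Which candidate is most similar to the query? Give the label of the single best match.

A differs at 6 bases; B differs at 1 base; C differs at 9 bases; D differs at 2 bases; E differs at 2 bases. The closest is B.

B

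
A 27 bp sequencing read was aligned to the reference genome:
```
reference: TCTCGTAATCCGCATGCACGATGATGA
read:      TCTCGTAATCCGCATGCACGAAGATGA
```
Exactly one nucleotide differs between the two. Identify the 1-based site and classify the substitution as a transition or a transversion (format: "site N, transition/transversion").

Site 22 changes T→A. T is a pyrimidine and A is a purine, so this is a transversion.

site 22, transversion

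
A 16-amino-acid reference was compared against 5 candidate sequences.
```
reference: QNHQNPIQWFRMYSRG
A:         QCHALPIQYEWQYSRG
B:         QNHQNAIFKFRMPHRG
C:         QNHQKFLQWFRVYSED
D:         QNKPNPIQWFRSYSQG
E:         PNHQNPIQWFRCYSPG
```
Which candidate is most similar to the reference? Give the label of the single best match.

A differs at 7 positions; B differs at 5 positions; C differs at 6 positions; D differs at 4 positions; E differs at 3 positions. The closest is E.

E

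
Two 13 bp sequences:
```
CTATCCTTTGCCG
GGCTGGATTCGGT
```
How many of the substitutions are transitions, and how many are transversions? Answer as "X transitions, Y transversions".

Transitions (purine↔purine or pyrimidine↔pyrimidine): none.
Transversions (purine↔pyrimidine): 1 C→G, 2 T→G, 3 A→C, 5 C→G, 6 C→G, 7 T→A, 10 G→C, 11 C→G, 12 C→G, 13 G→T.

0 transitions, 10 transversions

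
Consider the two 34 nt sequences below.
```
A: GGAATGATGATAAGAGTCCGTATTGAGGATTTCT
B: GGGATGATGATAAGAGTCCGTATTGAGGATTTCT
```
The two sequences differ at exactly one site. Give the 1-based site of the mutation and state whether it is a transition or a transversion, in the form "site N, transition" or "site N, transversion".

site 3, transition

Site 3 changes A→G. A is a purine and G is a purine, so this is a transition.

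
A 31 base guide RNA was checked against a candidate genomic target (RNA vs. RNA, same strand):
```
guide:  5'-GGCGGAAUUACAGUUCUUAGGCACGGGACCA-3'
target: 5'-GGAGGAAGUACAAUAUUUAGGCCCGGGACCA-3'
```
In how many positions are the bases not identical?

6

Mismatches (1-based): position 3: C→A; position 8: U→G; position 13: G→A; position 15: U→A; position 16: C→U; position 23: A→C.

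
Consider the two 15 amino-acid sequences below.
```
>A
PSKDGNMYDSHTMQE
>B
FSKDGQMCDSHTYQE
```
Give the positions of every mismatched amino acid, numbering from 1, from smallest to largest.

Scanning 1-based: 1: P/F; 6: N/Q; 8: Y/C; 13: M/Y.

1, 6, 8, 13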